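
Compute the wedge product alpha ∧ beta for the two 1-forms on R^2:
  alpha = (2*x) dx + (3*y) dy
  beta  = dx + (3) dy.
alpha ∧ beta = (6*x - 3*y) dx ∧ dy

Distribute the wedge, using dx_i ∧ dx_j = -dx_j ∧ dx_i and dx_i ∧ dx_i = 0. For each pair (i, j) with i < j, the coefficient of dx_i ∧ dx_j in alpha ∧ beta is (alpha_i * beta_j - alpha_j * beta_i). Collecting: alpha ∧ beta = (6*x - 3*y) dx ∧ dy.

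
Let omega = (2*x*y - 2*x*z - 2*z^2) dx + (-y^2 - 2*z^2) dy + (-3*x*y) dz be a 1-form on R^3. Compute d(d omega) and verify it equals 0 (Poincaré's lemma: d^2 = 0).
d(d omega) = 0

Step 1: d omega = sum_{i<j} (∂f_j/∂x_i - ∂f_i/∂x_j) dx_i ∧ dx_j:
  coeff of dx ∧ dy: -2*x
  coeff of dx ∧ dz: 2*x - 3*y + 4*z
  coeff of dy ∧ dz: -3*x + 4*z
Step 2: Apply d again to each 2-form coefficient. The only possible 3-form in R^3 is dx ∧ dy ∧ dz, with coefficient
  ∂(coeff of dy∧dz)/∂x - ∂(coeff of dx∧dz)/∂y + ∂(coeff of dx∧dy)/∂z
  = ∂/∂x (-3*x + 4*z) - ∂/∂y (2*x - 3*y + 4*z) + ∂/∂z (-2*x).
Each of these terms simplifies to sums of mixed partials that cancel in pairs. The result is 0 (by equality of mixed partials for smooth functions — Schwarz / Clairaut).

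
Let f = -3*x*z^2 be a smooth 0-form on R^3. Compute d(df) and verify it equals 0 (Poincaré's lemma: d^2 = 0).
d(df) = 0

Step 1: df = sum_i (∂f/∂x_i) dx_i = (-3*z^2) dx + (0) dy + (-6*x*z) dz.
Step 2: Apply d again. Using the 1-form formula, the coefficient of dx ∧ dy in d(df) is ∂^2 f/∂x ∂y - ∂^2 f/∂y ∂x = (0) - (0) = 0 (equality of mixed partials for smooth f).
Similarly for dx ∧ dz and dy ∧ dz — all coefficients vanish. So d(df) = 0.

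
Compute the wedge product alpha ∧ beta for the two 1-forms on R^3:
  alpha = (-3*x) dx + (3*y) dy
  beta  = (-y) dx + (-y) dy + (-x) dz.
alpha ∧ beta = (3*y*(x + y)) dx ∧ dy + (3*x^2) dx ∧ dz + (-3*x*y) dy ∧ dz

Distribute the wedge, using dx_i ∧ dx_j = -dx_j ∧ dx_i and dx_i ∧ dx_i = 0. For each pair (i, j) with i < j, the coefficient of dx_i ∧ dx_j in alpha ∧ beta is (alpha_i * beta_j - alpha_j * beta_i). Collecting: alpha ∧ beta = (3*y*(x + y)) dx ∧ dy + (3*x^2) dx ∧ dz + (-3*x*y) dy ∧ dz.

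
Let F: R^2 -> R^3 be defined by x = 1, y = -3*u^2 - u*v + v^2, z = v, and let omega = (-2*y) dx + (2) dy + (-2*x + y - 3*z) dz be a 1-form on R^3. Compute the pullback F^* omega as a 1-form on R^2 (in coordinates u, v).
F^* omega = (-12*u - 2*v) du + (-3*u^2 - u*v - 2*u + v^2 + v - 2) dv

Using F^*(f dg) = (f ∘ F) d(g ∘ F), substitute each coordinate x_i by F_i(u, v) in f_i, and replace dx_i by d F_i = (∂F_i/∂u) du + (∂F_i/∂v) dv.
  For the x component: f_1(F) = 6*u^2 + 2*u*v - 2*v^2; d F_1 = (0) du + (0) dv
  For the y component: f_2(F) = 2; d F_2 = (-6*u - v) du + (-u + 2*v) dv
  For the z component: f_3(F) = -3*u^2 - u*v + v^2 - 3*v - 2; d F_3 = (0) du + (1) dv
Combining and collecting du, dv coefficients:
  coeff of du: -12*u - 2*v
  coeff of dv: -3*u^2 - u*v - 2*u + v^2 + v - 2
F^* omega = (-12*u - 2*v) du + (-3*u^2 - u*v - 2*u + v^2 + v - 2) dv.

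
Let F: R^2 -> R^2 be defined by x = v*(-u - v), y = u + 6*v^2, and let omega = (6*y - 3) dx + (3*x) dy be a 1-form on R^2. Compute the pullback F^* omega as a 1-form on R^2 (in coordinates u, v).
F^* omega = (3*v*(-3*u - 12*v^2 - v + 1)) du + (-6*u^2 - 72*u*v^2 - 12*u*v + 3*u - 108*v^3 + 6*v) dv

Using F^*(f dg) = (f ∘ F) d(g ∘ F), substitute each coordinate x_i by F_i(u, v) in f_i, and replace dx_i by d F_i = (∂F_i/∂u) du + (∂F_i/∂v) dv.
  For the x component: f_1(F) = 6*u + 36*v^2 - 3; d F_1 = (-v) du + (-u - 2*v) dv
  For the y component: f_2(F) = 3*v*(-u - v); d F_2 = (1) du + (12*v) dv
Combining and collecting du, dv coefficients:
  coeff of du: 3*v*(-3*u - 12*v^2 - v + 1)
  coeff of dv: -6*u^2 - 72*u*v^2 - 12*u*v + 3*u - 108*v^3 + 6*v
F^* omega = (3*v*(-3*u - 12*v^2 - v + 1)) du + (-6*u^2 - 72*u*v^2 - 12*u*v + 3*u - 108*v^3 + 6*v) dv.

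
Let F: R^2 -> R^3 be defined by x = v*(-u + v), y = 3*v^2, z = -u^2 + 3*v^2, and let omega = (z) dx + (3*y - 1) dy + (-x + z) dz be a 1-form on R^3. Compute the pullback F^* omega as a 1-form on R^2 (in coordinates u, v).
F^* omega = (2*u^3 - u^2*v - 4*u*v^2 - 3*v^3) du + (u^3 - 8*u^2*v + 3*u*v^2 + 72*v^3 - 6*v) dv

Using F^*(f dg) = (f ∘ F) d(g ∘ F), substitute each coordinate x_i by F_i(u, v) in f_i, and replace dx_i by d F_i = (∂F_i/∂u) du + (∂F_i/∂v) dv.
  For the x component: f_1(F) = -u^2 + 3*v^2; d F_1 = (-v) du + (-u + 2*v) dv
  For the y component: f_2(F) = 9*v^2 - 1; d F_2 = (0) du + (6*v) dv
  For the z component: f_3(F) = -u^2 + u*v + 2*v^2; d F_3 = (-2*u) du + (6*v) dv
Combining and collecting du, dv coefficients:
  coeff of du: 2*u^3 - u^2*v - 4*u*v^2 - 3*v^3
  coeff of dv: u^3 - 8*u^2*v + 3*u*v^2 + 72*v^3 - 6*v
F^* omega = (2*u^3 - u^2*v - 4*u*v^2 - 3*v^3) du + (u^3 - 8*u^2*v + 3*u*v^2 + 72*v^3 - 6*v) dv.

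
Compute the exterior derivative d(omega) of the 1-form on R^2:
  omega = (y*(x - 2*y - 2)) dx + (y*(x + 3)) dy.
d(omega) = (-x + 5*y + 2) dx ∧ dy

For a 1-form omega = sum_i f_i dx_i, the exterior derivative is
  d(omega) = sum_{i < j} (∂f_j/∂x_i - ∂f_i/∂x_j) dx_i ∧ dx_j.
  coefficient of dx ∧ dy: ∂f_2/∂x - ∂f_1/∂y = ∂(y*(x + 3))/∂x - ∂(y*(x - 2*y - 2))/∂y = -x + 5*y + 2
Assembling: d(omega) = (-x + 5*y + 2) dx ∧ dy.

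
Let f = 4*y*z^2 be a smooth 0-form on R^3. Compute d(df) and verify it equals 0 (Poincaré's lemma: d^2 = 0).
d(df) = 0

Step 1: df = sum_i (∂f/∂x_i) dx_i = (0) dx + (4*z^2) dy + (8*y*z) dz.
Step 2: Apply d again. Using the 1-form formula, the coefficient of dx ∧ dy in d(df) is ∂^2 f/∂x ∂y - ∂^2 f/∂y ∂x = (0) - (0) = 0 (equality of mixed partials for smooth f).
Similarly for dx ∧ dz and dy ∧ dz — all coefficients vanish. So d(df) = 0.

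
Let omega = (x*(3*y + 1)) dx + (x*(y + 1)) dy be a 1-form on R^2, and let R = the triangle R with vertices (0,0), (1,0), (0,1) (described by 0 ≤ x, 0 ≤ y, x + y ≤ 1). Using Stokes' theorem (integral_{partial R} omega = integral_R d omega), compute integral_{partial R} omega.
integral_(partial R) omega = 1/6

Stokes: integral_partial_R omega = integral_R d omega with d omega = (∂Q/∂x - ∂P/∂y) dx ∧ dy.
  ∂Q/∂x = y + 1
  ∂P/∂y = 3*x
  integrand = ∂Q/∂x - ∂P/∂y = -3*x + y + 1.
Integrating over R: integral_0^1 integral_0^{1-x} (-3*x + y + 1) dy dx = 1/6.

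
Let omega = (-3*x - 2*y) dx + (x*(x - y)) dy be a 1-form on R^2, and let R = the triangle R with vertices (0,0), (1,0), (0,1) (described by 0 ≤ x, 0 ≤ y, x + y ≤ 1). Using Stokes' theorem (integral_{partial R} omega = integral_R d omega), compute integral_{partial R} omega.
integral_(partial R) omega = 7/6

Stokes: integral_partial_R omega = integral_R d omega with d omega = (∂Q/∂x - ∂P/∂y) dx ∧ dy.
  ∂Q/∂x = 2*x - y
  ∂P/∂y = -2
  integrand = ∂Q/∂x - ∂P/∂y = 2*x - y + 2.
Integrating over R: integral_0^1 integral_0^{1-x} (2*x - y + 2) dy dx = 7/6.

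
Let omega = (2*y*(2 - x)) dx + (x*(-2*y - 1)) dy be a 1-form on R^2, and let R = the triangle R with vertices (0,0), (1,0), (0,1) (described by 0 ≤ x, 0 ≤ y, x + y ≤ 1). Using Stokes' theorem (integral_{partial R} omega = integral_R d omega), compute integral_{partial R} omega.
integral_(partial R) omega = -5/2

Stokes: integral_partial_R omega = integral_R d omega with d omega = (∂Q/∂x - ∂P/∂y) dx ∧ dy.
  ∂Q/∂x = -2*y - 1
  ∂P/∂y = 4 - 2*x
  integrand = ∂Q/∂x - ∂P/∂y = 2*x - 2*y - 5.
Integrating over R: integral_0^1 integral_0^{1-x} (2*x - 2*y - 5) dy dx = -5/2.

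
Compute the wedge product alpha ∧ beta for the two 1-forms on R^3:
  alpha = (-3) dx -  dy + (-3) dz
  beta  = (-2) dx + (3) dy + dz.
alpha ∧ beta = (-11) dx ∧ dy + (-9) dx ∧ dz + (8) dy ∧ dz

Distribute the wedge, using dx_i ∧ dx_j = -dx_j ∧ dx_i and dx_i ∧ dx_i = 0. For each pair (i, j) with i < j, the coefficient of dx_i ∧ dx_j in alpha ∧ beta is (alpha_i * beta_j - alpha_j * beta_i). Collecting: alpha ∧ beta = (-11) dx ∧ dy + (-9) dx ∧ dz + (8) dy ∧ dz.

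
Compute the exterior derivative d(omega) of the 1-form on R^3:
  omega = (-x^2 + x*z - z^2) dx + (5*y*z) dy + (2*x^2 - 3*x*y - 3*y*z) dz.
d(omega) = (3*x - 3*y + 2*z) dx ∧ dz + (-3*x - 5*y - 3*z) dy ∧ dz

For a 1-form omega = sum_i f_i dx_i, the exterior derivative is
  d(omega) = sum_{i < j} (∂f_j/∂x_i - ∂f_i/∂x_j) dx_i ∧ dx_j.
  coefficient of dx ∧ dz: ∂f_3/∂x - ∂f_1/∂z = ∂(2*x^2 - 3*x*y - 3*y*z)/∂x - ∂(-x^2 + x*z - z^2)/∂z = 3*x - 3*y + 2*z
  coefficient of dy ∧ dz: ∂f_3/∂y - ∂f_2/∂z = ∂(2*x^2 - 3*x*y - 3*y*z)/∂y - ∂(5*y*z)/∂z = -3*x - 5*y - 3*z
Assembling: d(omega) = (3*x - 3*y + 2*z) dx ∧ dz + (-3*x - 5*y - 3*z) dy ∧ dz.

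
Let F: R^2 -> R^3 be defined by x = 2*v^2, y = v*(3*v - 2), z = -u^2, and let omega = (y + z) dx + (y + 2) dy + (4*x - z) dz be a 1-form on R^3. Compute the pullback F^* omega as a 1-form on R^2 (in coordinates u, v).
F^* omega = (2*u*(-u^2 - 8*v^2)) du + (-4*u^2*v + 30*v^3 - 26*v^2 + 16*v - 4) dv

Using F^*(f dg) = (f ∘ F) d(g ∘ F), substitute each coordinate x_i by F_i(u, v) in f_i, and replace dx_i by d F_i = (∂F_i/∂u) du + (∂F_i/∂v) dv.
  For the x component: f_1(F) = -u^2 + 3*v^2 - 2*v; d F_1 = (0) du + (4*v) dv
  For the y component: f_2(F) = 3*v^2 - 2*v + 2; d F_2 = (0) du + (6*v - 2) dv
  For the z component: f_3(F) = u^2 + 8*v^2; d F_3 = (-2*u) du + (0) dv
Combining and collecting du, dv coefficients:
  coeff of du: 2*u*(-u^2 - 8*v^2)
  coeff of dv: -4*u^2*v + 30*v^3 - 26*v^2 + 16*v - 4
F^* omega = (2*u*(-u^2 - 8*v^2)) du + (-4*u^2*v + 30*v^3 - 26*v^2 + 16*v - 4) dv.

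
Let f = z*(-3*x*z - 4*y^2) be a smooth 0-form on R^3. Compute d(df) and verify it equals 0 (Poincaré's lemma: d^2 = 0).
d(df) = 0

Step 1: df = sum_i (∂f/∂x_i) dx_i = (-3*z^2) dx + (-8*y*z) dy + (-6*x*z - 4*y^2) dz.
Step 2: Apply d again. Using the 1-form formula, the coefficient of dx ∧ dy in d(df) is ∂^2 f/∂x ∂y - ∂^2 f/∂y ∂x = (0) - (0) = 0 (equality of mixed partials for smooth f).
Similarly for dx ∧ dz and dy ∧ dz — all coefficients vanish. So d(df) = 0.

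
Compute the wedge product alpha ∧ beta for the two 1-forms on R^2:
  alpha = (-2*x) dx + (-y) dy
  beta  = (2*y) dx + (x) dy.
alpha ∧ beta = (-2*x^2 + 2*y^2) dx ∧ dy

Distribute the wedge, using dx_i ∧ dx_j = -dx_j ∧ dx_i and dx_i ∧ dx_i = 0. For each pair (i, j) with i < j, the coefficient of dx_i ∧ dx_j in alpha ∧ beta is (alpha_i * beta_j - alpha_j * beta_i). Collecting: alpha ∧ beta = (-2*x^2 + 2*y^2) dx ∧ dy.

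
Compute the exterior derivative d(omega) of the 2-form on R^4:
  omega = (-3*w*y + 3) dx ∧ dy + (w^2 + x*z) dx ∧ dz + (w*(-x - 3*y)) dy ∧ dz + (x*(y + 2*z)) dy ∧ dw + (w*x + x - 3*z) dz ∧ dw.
d(omega) = (-2*y + 2*z) dx ∧ dy ∧ dw + (3*w + 1) dx ∧ dz ∧ dw + (-w) dx ∧ dy ∧ dz + (-3*x - 3*y) dy ∧ dz ∧ dw

For a 2-form omega = sum_{i<j} g_{ij} dx_i ∧ dx_j, the exterior derivative is
  d(omega) = sum_{i<j} d(g_{ij}) ∧ dx_i ∧ dx_j = sum_{i<j, k} (∂g_{ij}/∂x_k) dx_k ∧ dx_i ∧ dx_j.
Expand each term, using dx_k ∧ dx_i ∧ dx_j = sgn(permutation) dx_{(a)} ∧ dx_{(b)} ∧ dx_{(c)} with (a < b < c) sorted:
  d(-3*w*y + 3) includes (∂/∂w)(-3*w*y + 3) dw = (-3*y) dw, which multiplied by dx ∧ dy gives (-3*y) dx ∧ dy ∧ dw
  d(w^2 + x*z) includes (∂/∂w)(w^2 + x*z) dw = (2*w) dw, which multiplied by dx ∧ dz gives (2*w) dx ∧ dz ∧ dw
  d(w*(-x - 3*y)) includes (∂/∂x)(w*(-x - 3*y)) dx = (-w) dx, which multiplied by dy ∧ dz gives (-w) dx ∧ dy ∧ dz
  d(w*(-x - 3*y)) includes (∂/∂w)(w*(-x - 3*y)) dw = (-x - 3*y) dw, which multiplied by dy ∧ dz gives (-x - 3*y) dy ∧ dz ∧ dw
  d(x*(y + 2*z)) includes (∂/∂x)(x*(y + 2*z)) dx = (y + 2*z) dx, which multiplied by dy ∧ dw gives (y + 2*z) dx ∧ dy ∧ dw
  d(x*(y + 2*z)) includes (∂/∂z)(x*(y + 2*z)) dz = (2*x) dz, which multiplied by dy ∧ dw gives (-2*x) dy ∧ dz ∧ dw
  d(w*x + x - 3*z) includes (∂/∂x)(w*x + x - 3*z) dx = (w + 1) dx, which multiplied by dz ∧ dw gives (w + 1) dx ∧ dz ∧ dw
Collecting like 3-forms: d(omega) = (-2*y + 2*z) dx ∧ dy ∧ dw + (3*w + 1) dx ∧ dz ∧ dw + (-w) dx ∧ dy ∧ dz + (-3*x - 3*y) dy ∧ dz ∧ dw.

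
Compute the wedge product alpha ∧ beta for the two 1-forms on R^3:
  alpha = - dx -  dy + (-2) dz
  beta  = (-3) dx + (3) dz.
alpha ∧ beta = (-9) dx ∧ dz + (-3) dx ∧ dy + (-3) dy ∧ dz

Distribute the wedge, using dx_i ∧ dx_j = -dx_j ∧ dx_i and dx_i ∧ dx_i = 0. For each pair (i, j) with i < j, the coefficient of dx_i ∧ dx_j in alpha ∧ beta is (alpha_i * beta_j - alpha_j * beta_i). Collecting: alpha ∧ beta = (-9) dx ∧ dz + (-3) dx ∧ dy + (-3) dy ∧ dz.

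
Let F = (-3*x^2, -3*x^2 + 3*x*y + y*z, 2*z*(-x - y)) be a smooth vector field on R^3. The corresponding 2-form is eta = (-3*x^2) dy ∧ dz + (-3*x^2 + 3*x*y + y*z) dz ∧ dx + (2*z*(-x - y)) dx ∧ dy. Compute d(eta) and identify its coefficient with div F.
d(eta) = (-5*x - 2*y + z) dx ∧ dy ∧ dz; div F = -5*x - 2*y + z

For a 2-form in R^3 of the form above, applying d gives a 3-form with coefficient ∂P/∂x + ∂Q/∂y + ∂R/∂z:
  ∂P/∂x = -6*x
  ∂Q/∂y = 3*x + z
  ∂R/∂z = -2*x - 2*y
Sum = -5*x - 2*y + z, which is exactly div F.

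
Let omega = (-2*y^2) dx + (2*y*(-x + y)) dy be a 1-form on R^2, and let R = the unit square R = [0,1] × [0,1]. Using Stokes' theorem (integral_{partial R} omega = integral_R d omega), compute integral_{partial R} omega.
integral_(partial R) omega = 1

Stokes: integral_partial_R omega = integral_R d omega with d omega = (∂Q/∂x - ∂P/∂y) dx ∧ dy.
  ∂Q/∂x = -2*y
  ∂P/∂y = -4*y
  integrand = ∂Q/∂x - ∂P/∂y = 2*y.
Integrating over R: integral_0^1 integral_0^1 (2*y) dx dy = 1.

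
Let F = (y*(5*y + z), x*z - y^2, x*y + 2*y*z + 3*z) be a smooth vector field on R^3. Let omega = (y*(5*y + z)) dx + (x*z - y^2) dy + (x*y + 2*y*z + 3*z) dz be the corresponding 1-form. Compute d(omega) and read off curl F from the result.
d(omega) = (2*z) dy ∧ dz + (0) dz ∧ dx + (-10*y) dx ∧ dy; curl F = (2*z, 0, -10*y)

d omega = sum_{i<j} (∂f_j/∂x_i - ∂f_i/∂x_j) dx_i ∧ dx_j. Under the identification (dy ∧ dz, dz ∧ dx, dx ∧ dy) ↔ (e_x, e_y, e_z), the coefficients are exactly the components of curl F. Compute:
  ∂R/∂y - ∂Q/∂z = (x + 2*z) - (x) = 2*z
  ∂P/∂z - ∂R/∂x = (y) - (y) = 0
  ∂Q/∂x - ∂P/∂y = (z) - (10*y + z) = -10*y.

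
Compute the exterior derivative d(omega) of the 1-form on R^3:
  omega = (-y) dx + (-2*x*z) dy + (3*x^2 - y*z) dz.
d(omega) = (1 - 2*z) dx ∧ dy + (6*x) dx ∧ dz + (2*x - z) dy ∧ dz

For a 1-form omega = sum_i f_i dx_i, the exterior derivative is
  d(omega) = sum_{i < j} (∂f_j/∂x_i - ∂f_i/∂x_j) dx_i ∧ dx_j.
  coefficient of dx ∧ dy: ∂f_2/∂x - ∂f_1/∂y = ∂(-2*x*z)/∂x - ∂(-y)/∂y = 1 - 2*z
  coefficient of dx ∧ dz: ∂f_3/∂x - ∂f_1/∂z = ∂(3*x^2 - y*z)/∂x - ∂(-y)/∂z = 6*x
  coefficient of dy ∧ dz: ∂f_3/∂y - ∂f_2/∂z = ∂(3*x^2 - y*z)/∂y - ∂(-2*x*z)/∂z = 2*x - z
Assembling: d(omega) = (1 - 2*z) dx ∧ dy + (6*x) dx ∧ dz + (2*x - z) dy ∧ dz.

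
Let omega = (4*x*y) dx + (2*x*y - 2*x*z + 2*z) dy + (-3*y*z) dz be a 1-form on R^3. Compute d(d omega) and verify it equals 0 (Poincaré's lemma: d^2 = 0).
d(d omega) = 0

Step 1: d omega = sum_{i<j} (∂f_j/∂x_i - ∂f_i/∂x_j) dx_i ∧ dx_j:
  coeff of dx ∧ dy: -4*x + 2*y - 2*z
  coeff of dx ∧ dz: 0
  coeff of dy ∧ dz: 2*x - 3*z - 2
Step 2: Apply d again to each 2-form coefficient. The only possible 3-form in R^3 is dx ∧ dy ∧ dz, with coefficient
  ∂(coeff of dy∧dz)/∂x - ∂(coeff of dx∧dz)/∂y + ∂(coeff of dx∧dy)/∂z
  = ∂/∂x (2*x - 3*z - 2) - ∂/∂y (0) + ∂/∂z (-4*x + 2*y - 2*z).
Each of these terms simplifies to sums of mixed partials that cancel in pairs. The result is 0 (by equality of mixed partials for smooth functions — Schwarz / Clairaut).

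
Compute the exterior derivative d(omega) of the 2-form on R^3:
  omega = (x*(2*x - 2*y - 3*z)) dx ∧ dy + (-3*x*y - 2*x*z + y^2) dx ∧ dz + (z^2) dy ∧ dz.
d(omega) = (-2*y) dx ∧ dy ∧ dz

For a 2-form omega = sum_{i<j} g_{ij} dx_i ∧ dx_j, the exterior derivative is
  d(omega) = sum_{i<j} d(g_{ij}) ∧ dx_i ∧ dx_j = sum_{i<j, k} (∂g_{ij}/∂x_k) dx_k ∧ dx_i ∧ dx_j.
Expand each term, using dx_k ∧ dx_i ∧ dx_j = sgn(permutation) dx_{(a)} ∧ dx_{(b)} ∧ dx_{(c)} with (a < b < c) sorted:
  d(x*(2*x - 2*y - 3*z)) includes (∂/∂z)(x*(2*x - 2*y - 3*z)) dz = (-3*x) dz, which multiplied by dx ∧ dy gives (-3*x) dx ∧ dy ∧ dz
  d(-3*x*y - 2*x*z + y^2) includes (∂/∂y)(-3*x*y - 2*x*z + y^2) dy = (-3*x + 2*y) dy, which multiplied by dx ∧ dz gives (3*x - 2*y) dx ∧ dy ∧ dz
Collecting like 3-forms: d(omega) = (-2*y) dx ∧ dy ∧ dz.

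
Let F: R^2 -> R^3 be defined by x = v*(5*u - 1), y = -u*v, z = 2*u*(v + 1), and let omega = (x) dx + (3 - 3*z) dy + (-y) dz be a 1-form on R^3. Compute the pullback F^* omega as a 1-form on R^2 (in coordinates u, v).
F^* omega = (v*(33*u*v + 8*u - 5*v - 3)) du + (33*u^2*v + 6*u^2 - 10*u*v - 3*u + v) dv

Using F^*(f dg) = (f ∘ F) d(g ∘ F), substitute each coordinate x_i by F_i(u, v) in f_i, and replace dx_i by d F_i = (∂F_i/∂u) du + (∂F_i/∂v) dv.
  For the x component: f_1(F) = v*(5*u - 1); d F_1 = (5*v) du + (5*u - 1) dv
  For the y component: f_2(F) = -6*u*v - 6*u + 3; d F_2 = (-v) du + (-u) dv
  For the z component: f_3(F) = u*v; d F_3 = (2*v + 2) du + (2*u) dv
Combining and collecting du, dv coefficients:
  coeff of du: v*(33*u*v + 8*u - 5*v - 3)
  coeff of dv: 33*u^2*v + 6*u^2 - 10*u*v - 3*u + v
F^* omega = (v*(33*u*v + 8*u - 5*v - 3)) du + (33*u^2*v + 6*u^2 - 10*u*v - 3*u + v) dv.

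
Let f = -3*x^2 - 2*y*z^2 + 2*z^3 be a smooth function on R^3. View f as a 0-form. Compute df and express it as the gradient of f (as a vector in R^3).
df = (-6*x) dx + (-2*z^2) dy + (2*z*(-2*y + 3*z)) dz; grad f = (-6*x, -2*z^2, 2*z*(-2*y + 3*z))

For a 0-form f, d f = (∂f/∂x) dx + (∂f/∂y) dy + (∂f/∂z) dz. The components of the vector representation are exactly the entries of grad f in Cartesian coordinates:
  ∂f/∂x = -6*x
  ∂f/∂y = -2*z^2
  ∂f/∂z = 2*z*(-2*y + 3*z).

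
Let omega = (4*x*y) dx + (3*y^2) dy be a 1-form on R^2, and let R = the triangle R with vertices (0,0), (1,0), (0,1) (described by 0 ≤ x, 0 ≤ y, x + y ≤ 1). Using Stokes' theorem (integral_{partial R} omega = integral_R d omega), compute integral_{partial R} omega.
integral_(partial R) omega = -2/3

Stokes: integral_partial_R omega = integral_R d omega with d omega = (∂Q/∂x - ∂P/∂y) dx ∧ dy.
  ∂Q/∂x = 0
  ∂P/∂y = 4*x
  integrand = ∂Q/∂x - ∂P/∂y = -4*x.
Integrating over R: integral_0^1 integral_0^{1-x} (-4*x) dy dx = -2/3.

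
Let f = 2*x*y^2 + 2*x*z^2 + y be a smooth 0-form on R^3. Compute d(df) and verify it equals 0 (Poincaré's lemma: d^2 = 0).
d(df) = 0

Step 1: df = sum_i (∂f/∂x_i) dx_i = (2*y^2 + 2*z^2) dx + (4*x*y + 1) dy + (4*x*z) dz.
Step 2: Apply d again. Using the 1-form formula, the coefficient of dx ∧ dy in d(df) is ∂^2 f/∂x ∂y - ∂^2 f/∂y ∂x = (4*y) - (4*y) = 0 (equality of mixed partials for smooth f).
Similarly for dx ∧ dz and dy ∧ dz — all coefficients vanish. So d(df) = 0.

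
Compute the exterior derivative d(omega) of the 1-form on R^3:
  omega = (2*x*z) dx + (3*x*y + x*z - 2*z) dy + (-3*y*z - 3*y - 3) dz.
d(omega) = (3*y + z) dx ∧ dy + (-2*x) dx ∧ dz + (-x - 3*z - 1) dy ∧ dz

For a 1-form omega = sum_i f_i dx_i, the exterior derivative is
  d(omega) = sum_{i < j} (∂f_j/∂x_i - ∂f_i/∂x_j) dx_i ∧ dx_j.
  coefficient of dx ∧ dy: ∂f_2/∂x - ∂f_1/∂y = ∂(3*x*y + x*z - 2*z)/∂x - ∂(2*x*z)/∂y = 3*y + z
  coefficient of dx ∧ dz: ∂f_3/∂x - ∂f_1/∂z = ∂(-3*y*z - 3*y - 3)/∂x - ∂(2*x*z)/∂z = -2*x
  coefficient of dy ∧ dz: ∂f_3/∂y - ∂f_2/∂z = ∂(-3*y*z - 3*y - 3)/∂y - ∂(3*x*y + x*z - 2*z)/∂z = -x - 3*z - 1
Assembling: d(omega) = (3*y + z) dx ∧ dy + (-2*x) dx ∧ dz + (-x - 3*z - 1) dy ∧ dz.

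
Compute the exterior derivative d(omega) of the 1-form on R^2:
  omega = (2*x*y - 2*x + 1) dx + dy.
d(omega) = (-2*x) dx ∧ dy

For a 1-form omega = sum_i f_i dx_i, the exterior derivative is
  d(omega) = sum_{i < j} (∂f_j/∂x_i - ∂f_i/∂x_j) dx_i ∧ dx_j.
  coefficient of dx ∧ dy: ∂f_2/∂x - ∂f_1/∂y = ∂(1)/∂x - ∂(2*x*y - 2*x + 1)/∂y = -2*x
Assembling: d(omega) = (-2*x) dx ∧ dy.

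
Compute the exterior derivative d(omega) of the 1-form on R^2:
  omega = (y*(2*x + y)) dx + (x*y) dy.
d(omega) = (-2*x - y) dx ∧ dy

For a 1-form omega = sum_i f_i dx_i, the exterior derivative is
  d(omega) = sum_{i < j} (∂f_j/∂x_i - ∂f_i/∂x_j) dx_i ∧ dx_j.
  coefficient of dx ∧ dy: ∂f_2/∂x - ∂f_1/∂y = ∂(x*y)/∂x - ∂(y*(2*x + y))/∂y = -2*x - y
Assembling: d(omega) = (-2*x - y) dx ∧ dy.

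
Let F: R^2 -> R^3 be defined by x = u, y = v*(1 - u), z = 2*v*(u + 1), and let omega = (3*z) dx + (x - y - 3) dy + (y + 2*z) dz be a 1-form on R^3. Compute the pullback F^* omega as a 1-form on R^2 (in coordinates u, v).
F^* omega = (v*(5*u*v + 5*u + 11*v + 9)) du + (5*u^2*v - u^2 + 18*u*v + 4*u + 9*v - 3) dv

Using F^*(f dg) = (f ∘ F) d(g ∘ F), substitute each coordinate x_i by F_i(u, v) in f_i, and replace dx_i by d F_i = (∂F_i/∂u) du + (∂F_i/∂v) dv.
  For the x component: f_1(F) = 6*v*(u + 1); d F_1 = (1) du + (0) dv
  For the y component: f_2(F) = u*v + u - v - 3; d F_2 = (-v) du + (1 - u) dv
  For the z component: f_3(F) = v*(3*u + 5); d F_3 = (2*v) du + (2*u + 2) dv
Combining and collecting du, dv coefficients:
  coeff of du: v*(5*u*v + 5*u + 11*v + 9)
  coeff of dv: 5*u^2*v - u^2 + 18*u*v + 4*u + 9*v - 3
F^* omega = (v*(5*u*v + 5*u + 11*v + 9)) du + (5*u^2*v - u^2 + 18*u*v + 4*u + 9*v - 3) dv.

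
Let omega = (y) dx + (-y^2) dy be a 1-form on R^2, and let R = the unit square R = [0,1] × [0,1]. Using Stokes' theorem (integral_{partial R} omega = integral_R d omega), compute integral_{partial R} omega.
integral_(partial R) omega = -1

Stokes: integral_partial_R omega = integral_R d omega with d omega = (∂Q/∂x - ∂P/∂y) dx ∧ dy.
  ∂Q/∂x = 0
  ∂P/∂y = 1
  integrand = ∂Q/∂x - ∂P/∂y = -1.
Integrating over R: integral_0^1 integral_0^1 (-1) dx dy = -1.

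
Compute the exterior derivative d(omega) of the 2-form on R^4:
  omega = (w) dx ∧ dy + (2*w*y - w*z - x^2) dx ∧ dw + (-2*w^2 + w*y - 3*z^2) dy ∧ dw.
d(omega) = (1 - 2*w) dx ∧ dy ∧ dw + (w) dx ∧ dz ∧ dw + (6*z) dy ∧ dz ∧ dw

For a 2-form omega = sum_{i<j} g_{ij} dx_i ∧ dx_j, the exterior derivative is
  d(omega) = sum_{i<j} d(g_{ij}) ∧ dx_i ∧ dx_j = sum_{i<j, k} (∂g_{ij}/∂x_k) dx_k ∧ dx_i ∧ dx_j.
Expand each term, using dx_k ∧ dx_i ∧ dx_j = sgn(permutation) dx_{(a)} ∧ dx_{(b)} ∧ dx_{(c)} with (a < b < c) sorted:
  d(w) includes (∂/∂w)(w) dw = (1) dw, which multiplied by dx ∧ dy gives (1) dx ∧ dy ∧ dw
  d(2*w*y - w*z - x^2) includes (∂/∂y)(2*w*y - w*z - x^2) dy = (2*w) dy, which multiplied by dx ∧ dw gives (-2*w) dx ∧ dy ∧ dw
  d(2*w*y - w*z - x^2) includes (∂/∂z)(2*w*y - w*z - x^2) dz = (-w) dz, which multiplied by dx ∧ dw gives (w) dx ∧ dz ∧ dw
  d(-2*w^2 + w*y - 3*z^2) includes (∂/∂z)(-2*w^2 + w*y - 3*z^2) dz = (-6*z) dz, which multiplied by dy ∧ dw gives (6*z) dy ∧ dz ∧ dw
Collecting like 3-forms: d(omega) = (1 - 2*w) dx ∧ dy ∧ dw + (w) dx ∧ dz ∧ dw + (6*z) dy ∧ dz ∧ dw.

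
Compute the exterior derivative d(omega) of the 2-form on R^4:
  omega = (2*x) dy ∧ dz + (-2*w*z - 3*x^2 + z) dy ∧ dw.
d(omega) = (2) dx ∧ dy ∧ dz + (-6*x) dx ∧ dy ∧ dw + (2*w - 1) dy ∧ dz ∧ dw

For a 2-form omega = sum_{i<j} g_{ij} dx_i ∧ dx_j, the exterior derivative is
  d(omega) = sum_{i<j} d(g_{ij}) ∧ dx_i ∧ dx_j = sum_{i<j, k} (∂g_{ij}/∂x_k) dx_k ∧ dx_i ∧ dx_j.
Expand each term, using dx_k ∧ dx_i ∧ dx_j = sgn(permutation) dx_{(a)} ∧ dx_{(b)} ∧ dx_{(c)} with (a < b < c) sorted:
  d(2*x) includes (∂/∂x)(2*x) dx = (2) dx, which multiplied by dy ∧ dz gives (2) dx ∧ dy ∧ dz
  d(-2*w*z - 3*x^2 + z) includes (∂/∂x)(-2*w*z - 3*x^2 + z) dx = (-6*x) dx, which multiplied by dy ∧ dw gives (-6*x) dx ∧ dy ∧ dw
  d(-2*w*z - 3*x^2 + z) includes (∂/∂z)(-2*w*z - 3*x^2 + z) dz = (1 - 2*w) dz, which multiplied by dy ∧ dw gives (2*w - 1) dy ∧ dz ∧ dw
Collecting like 3-forms: d(omega) = (2) dx ∧ dy ∧ dz + (-6*x) dx ∧ dy ∧ dw + (2*w - 1) dy ∧ dz ∧ dw.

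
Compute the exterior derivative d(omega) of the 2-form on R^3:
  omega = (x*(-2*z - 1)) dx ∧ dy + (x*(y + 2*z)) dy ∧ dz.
d(omega) = (-2*x + y + 2*z) dx ∧ dy ∧ dz

For a 2-form omega = sum_{i<j} g_{ij} dx_i ∧ dx_j, the exterior derivative is
  d(omega) = sum_{i<j} d(g_{ij}) ∧ dx_i ∧ dx_j = sum_{i<j, k} (∂g_{ij}/∂x_k) dx_k ∧ dx_i ∧ dx_j.
Expand each term, using dx_k ∧ dx_i ∧ dx_j = sgn(permutation) dx_{(a)} ∧ dx_{(b)} ∧ dx_{(c)} with (a < b < c) sorted:
  d(x*(-2*z - 1)) includes (∂/∂z)(x*(-2*z - 1)) dz = (-2*x) dz, which multiplied by dx ∧ dy gives (-2*x) dx ∧ dy ∧ dz
  d(x*(y + 2*z)) includes (∂/∂x)(x*(y + 2*z)) dx = (y + 2*z) dx, which multiplied by dy ∧ dz gives (y + 2*z) dx ∧ dy ∧ dz
Collecting like 3-forms: d(omega) = (-2*x + y + 2*z) dx ∧ dy ∧ dz.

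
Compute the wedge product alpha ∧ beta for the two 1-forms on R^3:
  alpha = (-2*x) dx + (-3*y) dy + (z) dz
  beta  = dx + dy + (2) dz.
alpha ∧ beta = (-2*x + 3*y) dx ∧ dy + (-4*x - z) dx ∧ dz + (-6*y - z) dy ∧ dz

Distribute the wedge, using dx_i ∧ dx_j = -dx_j ∧ dx_i and dx_i ∧ dx_i = 0. For each pair (i, j) with i < j, the coefficient of dx_i ∧ dx_j in alpha ∧ beta is (alpha_i * beta_j - alpha_j * beta_i). Collecting: alpha ∧ beta = (-2*x + 3*y) dx ∧ dy + (-4*x - z) dx ∧ dz + (-6*y - z) dy ∧ dz.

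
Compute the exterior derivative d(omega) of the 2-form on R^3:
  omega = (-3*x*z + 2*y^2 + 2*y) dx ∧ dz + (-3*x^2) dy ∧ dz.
d(omega) = (-6*x - 4*y - 2) dx ∧ dy ∧ dz

For a 2-form omega = sum_{i<j} g_{ij} dx_i ∧ dx_j, the exterior derivative is
  d(omega) = sum_{i<j} d(g_{ij}) ∧ dx_i ∧ dx_j = sum_{i<j, k} (∂g_{ij}/∂x_k) dx_k ∧ dx_i ∧ dx_j.
Expand each term, using dx_k ∧ dx_i ∧ dx_j = sgn(permutation) dx_{(a)} ∧ dx_{(b)} ∧ dx_{(c)} with (a < b < c) sorted:
  d(-3*x*z + 2*y^2 + 2*y) includes (∂/∂y)(-3*x*z + 2*y^2 + 2*y) dy = (4*y + 2) dy, which multiplied by dx ∧ dz gives (-4*y - 2) dx ∧ dy ∧ dz
  d(-3*x^2) includes (∂/∂x)(-3*x^2) dx = (-6*x) dx, which multiplied by dy ∧ dz gives (-6*x) dx ∧ dy ∧ dz
Collecting like 3-forms: d(omega) = (-6*x - 4*y - 2) dx ∧ dy ∧ dz.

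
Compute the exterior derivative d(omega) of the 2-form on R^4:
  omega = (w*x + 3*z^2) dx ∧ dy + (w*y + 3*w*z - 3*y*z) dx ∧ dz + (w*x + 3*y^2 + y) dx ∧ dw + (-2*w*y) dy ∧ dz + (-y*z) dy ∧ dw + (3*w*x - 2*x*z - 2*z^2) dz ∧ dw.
d(omega) = (-w + 9*z) dx ∧ dy ∧ dz + (x - 6*y - 1) dx ∧ dy ∧ dw + (3*w + y + z) dx ∧ dz ∧ dw + (-y) dy ∧ dz ∧ dw

For a 2-form omega = sum_{i<j} g_{ij} dx_i ∧ dx_j, the exterior derivative is
  d(omega) = sum_{i<j} d(g_{ij}) ∧ dx_i ∧ dx_j = sum_{i<j, k} (∂g_{ij}/∂x_k) dx_k ∧ dx_i ∧ dx_j.
Expand each term, using dx_k ∧ dx_i ∧ dx_j = sgn(permutation) dx_{(a)} ∧ dx_{(b)} ∧ dx_{(c)} with (a < b < c) sorted:
  d(w*x + 3*z^2) includes (∂/∂z)(w*x + 3*z^2) dz = (6*z) dz, which multiplied by dx ∧ dy gives (6*z) dx ∧ dy ∧ dz
  d(w*x + 3*z^2) includes (∂/∂w)(w*x + 3*z^2) dw = (x) dw, which multiplied by dx ∧ dy gives (x) dx ∧ dy ∧ dw
  d(w*y + 3*w*z - 3*y*z) includes (∂/∂y)(w*y + 3*w*z - 3*y*z) dy = (w - 3*z) dy, which multiplied by dx ∧ dz gives (-w + 3*z) dx ∧ dy ∧ dz
  d(w*y + 3*w*z - 3*y*z) includes (∂/∂w)(w*y + 3*w*z - 3*y*z) dw = (y + 3*z) dw, which multiplied by dx ∧ dz gives (y + 3*z) dx ∧ dz ∧ dw
  d(w*x + 3*y^2 + y) includes (∂/∂y)(w*x + 3*y^2 + y) dy = (6*y + 1) dy, which multiplied by dx ∧ dw gives (-6*y - 1) dx ∧ dy ∧ dw
  d(-2*w*y) includes (∂/∂w)(-2*w*y) dw = (-2*y) dw, which multiplied by dy ∧ dz gives (-2*y) dy ∧ dz ∧ dw
  d(-y*z) includes (∂/∂z)(-y*z) dz = (-y) dz, which multiplied by dy ∧ dw gives (y) dy ∧ dz ∧ dw
  d(3*w*x - 2*x*z - 2*z^2) includes (∂/∂x)(3*w*x - 2*x*z - 2*z^2) dx = (3*w - 2*z) dx, which multiplied by dz ∧ dw gives (3*w - 2*z) dx ∧ dz ∧ dw
Collecting like 3-forms: d(omega) = (-w + 9*z) dx ∧ dy ∧ dz + (x - 6*y - 1) dx ∧ dy ∧ dw + (3*w + y + z) dx ∧ dz ∧ dw + (-y) dy ∧ dz ∧ dw.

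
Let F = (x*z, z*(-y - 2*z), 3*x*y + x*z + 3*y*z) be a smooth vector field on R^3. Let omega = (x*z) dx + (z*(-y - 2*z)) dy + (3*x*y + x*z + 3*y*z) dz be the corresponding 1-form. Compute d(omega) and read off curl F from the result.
d(omega) = (3*x + y + 7*z) dy ∧ dz + (x - 3*y - z) dz ∧ dx + (0) dx ∧ dy; curl F = (3*x + y + 7*z, x - 3*y - z, 0)

d omega = sum_{i<j} (∂f_j/∂x_i - ∂f_i/∂x_j) dx_i ∧ dx_j. Under the identification (dy ∧ dz, dz ∧ dx, dx ∧ dy) ↔ (e_x, e_y, e_z), the coefficients are exactly the components of curl F. Compute:
  ∂R/∂y - ∂Q/∂z = (3*x + 3*z) - (-y - 4*z) = 3*x + y + 7*z
  ∂P/∂z - ∂R/∂x = (x) - (3*y + z) = x - 3*y - z
  ∂Q/∂x - ∂P/∂y = (0) - (0) = 0.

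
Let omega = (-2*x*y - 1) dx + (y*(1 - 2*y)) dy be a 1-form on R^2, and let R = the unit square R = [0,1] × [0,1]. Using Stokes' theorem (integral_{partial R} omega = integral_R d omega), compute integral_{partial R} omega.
integral_(partial R) omega = 1

Stokes: integral_partial_R omega = integral_R d omega with d omega = (∂Q/∂x - ∂P/∂y) dx ∧ dy.
  ∂Q/∂x = 0
  ∂P/∂y = -2*x
  integrand = ∂Q/∂x - ∂P/∂y = 2*x.
Integrating over R: integral_0^1 integral_0^1 (2*x) dx dy = 1.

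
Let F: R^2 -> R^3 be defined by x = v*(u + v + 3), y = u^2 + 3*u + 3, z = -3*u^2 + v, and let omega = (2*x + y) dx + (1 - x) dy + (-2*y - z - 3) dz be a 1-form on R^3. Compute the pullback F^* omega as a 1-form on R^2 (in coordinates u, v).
F^* omega = (-6*u^3 - u^2*v + 36*u^2 + 56*u + 2*v^3 + 3*v^2 - 6*v + 3) du + (u^3 + 4*u^2*v + 7*u^2 + 6*u*v^2 + 18*u*v + 6*u + 4*v^3 + 18*v^2 + 23*v) dv

Using F^*(f dg) = (f ∘ F) d(g ∘ F), substitute each coordinate x_i by F_i(u, v) in f_i, and replace dx_i by d F_i = (∂F_i/∂u) du + (∂F_i/∂v) dv.
  For the x component: f_1(F) = u^2 + 2*u*v + 3*u + 2*v^2 + 6*v + 3; d F_1 = (v) du + (u + 2*v + 3) dv
  For the y component: f_2(F) = -u*v - v^2 - 3*v + 1; d F_2 = (2*u + 3) du + (0) dv
  For the z component: f_3(F) = u^2 - 6*u - v - 9; d F_3 = (-6*u) du + (1) dv
Combining and collecting du, dv coefficients:
  coeff of du: -6*u^3 - u^2*v + 36*u^2 + 56*u + 2*v^3 + 3*v^2 - 6*v + 3
  coeff of dv: u^3 + 4*u^2*v + 7*u^2 + 6*u*v^2 + 18*u*v + 6*u + 4*v^3 + 18*v^2 + 23*v
F^* omega = (-6*u^3 - u^2*v + 36*u^2 + 56*u + 2*v^3 + 3*v^2 - 6*v + 3) du + (u^3 + 4*u^2*v + 7*u^2 + 6*u*v^2 + 18*u*v + 6*u + 4*v^3 + 18*v^2 + 23*v) dv.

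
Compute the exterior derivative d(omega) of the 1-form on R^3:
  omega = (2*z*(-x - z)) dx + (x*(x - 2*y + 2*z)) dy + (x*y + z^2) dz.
d(omega) = (2*x - 2*y + 2*z) dx ∧ dy + (2*x + y + 4*z) dx ∧ dz + (-x) dy ∧ dz

For a 1-form omega = sum_i f_i dx_i, the exterior derivative is
  d(omega) = sum_{i < j} (∂f_j/∂x_i - ∂f_i/∂x_j) dx_i ∧ dx_j.
  coefficient of dx ∧ dy: ∂f_2/∂x - ∂f_1/∂y = ∂(x*(x - 2*y + 2*z))/∂x - ∂(2*z*(-x - z))/∂y = 2*x - 2*y + 2*z
  coefficient of dx ∧ dz: ∂f_3/∂x - ∂f_1/∂z = ∂(x*y + z^2)/∂x - ∂(2*z*(-x - z))/∂z = 2*x + y + 4*z
  coefficient of dy ∧ dz: ∂f_3/∂y - ∂f_2/∂z = ∂(x*y + z^2)/∂y - ∂(x*(x - 2*y + 2*z))/∂z = -x
Assembling: d(omega) = (2*x - 2*y + 2*z) dx ∧ dy + (2*x + y + 4*z) dx ∧ dz + (-x) dy ∧ dz.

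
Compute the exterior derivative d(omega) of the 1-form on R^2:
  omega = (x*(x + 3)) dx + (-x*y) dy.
d(omega) = (-y) dx ∧ dy

For a 1-form omega = sum_i f_i dx_i, the exterior derivative is
  d(omega) = sum_{i < j} (∂f_j/∂x_i - ∂f_i/∂x_j) dx_i ∧ dx_j.
  coefficient of dx ∧ dy: ∂f_2/∂x - ∂f_1/∂y = ∂(-x*y)/∂x - ∂(x*(x + 3))/∂y = -y
Assembling: d(omega) = (-y) dx ∧ dy.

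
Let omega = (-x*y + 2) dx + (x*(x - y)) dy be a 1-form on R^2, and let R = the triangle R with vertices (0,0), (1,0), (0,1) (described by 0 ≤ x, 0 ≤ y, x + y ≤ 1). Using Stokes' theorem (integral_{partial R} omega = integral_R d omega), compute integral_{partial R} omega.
integral_(partial R) omega = 1/3

Stokes: integral_partial_R omega = integral_R d omega with d omega = (∂Q/∂x - ∂P/∂y) dx ∧ dy.
  ∂Q/∂x = 2*x - y
  ∂P/∂y = -x
  integrand = ∂Q/∂x - ∂P/∂y = 3*x - y.
Integrating over R: integral_0^1 integral_0^{1-x} (3*x - y) dy dx = 1/3.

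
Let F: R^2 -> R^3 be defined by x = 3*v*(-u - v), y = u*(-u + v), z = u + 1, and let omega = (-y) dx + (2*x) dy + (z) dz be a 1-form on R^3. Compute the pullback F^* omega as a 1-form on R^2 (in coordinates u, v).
F^* omega = (9*u^2*v + 9*u*v^2 + u - 6*v^3 + 1) du + (3*u^2*(-u - 3*v)) dv

Using F^*(f dg) = (f ∘ F) d(g ∘ F), substitute each coordinate x_i by F_i(u, v) in f_i, and replace dx_i by d F_i = (∂F_i/∂u) du + (∂F_i/∂v) dv.
  For the x component: f_1(F) = u*(u - v); d F_1 = (-3*v) du + (-3*u - 6*v) dv
  For the y component: f_2(F) = 6*v*(-u - v); d F_2 = (-2*u + v) du + (u) dv
  For the z component: f_3(F) = u + 1; d F_3 = (1) du + (0) dv
Combining and collecting du, dv coefficients:
  coeff of du: 9*u^2*v + 9*u*v^2 + u - 6*v^3 + 1
  coeff of dv: 3*u^2*(-u - 3*v)
F^* omega = (9*u^2*v + 9*u*v^2 + u - 6*v^3 + 1) du + (3*u^2*(-u - 3*v)) dv.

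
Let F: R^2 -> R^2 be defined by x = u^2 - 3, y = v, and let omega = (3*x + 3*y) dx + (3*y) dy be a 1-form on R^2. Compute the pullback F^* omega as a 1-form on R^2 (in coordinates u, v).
F^* omega = (6*u*(u^2 + v - 3)) du + (3*v) dv

Using F^*(f dg) = (f ∘ F) d(g ∘ F), substitute each coordinate x_i by F_i(u, v) in f_i, and replace dx_i by d F_i = (∂F_i/∂u) du + (∂F_i/∂v) dv.
  For the x component: f_1(F) = 3*u^2 + 3*v - 9; d F_1 = (2*u) du + (0) dv
  For the y component: f_2(F) = 3*v; d F_2 = (0) du + (1) dv
Combining and collecting du, dv coefficients:
  coeff of du: 6*u*(u^2 + v - 3)
  coeff of dv: 3*v
F^* omega = (6*u*(u^2 + v - 3)) du + (3*v) dv.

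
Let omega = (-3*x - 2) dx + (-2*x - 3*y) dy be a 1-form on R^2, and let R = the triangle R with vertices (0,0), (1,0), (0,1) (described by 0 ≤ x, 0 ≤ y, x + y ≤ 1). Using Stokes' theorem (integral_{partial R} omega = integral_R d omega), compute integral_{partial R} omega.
integral_(partial R) omega = -1

Stokes: integral_partial_R omega = integral_R d omega with d omega = (∂Q/∂x - ∂P/∂y) dx ∧ dy.
  ∂Q/∂x = -2
  ∂P/∂y = 0
  integrand = ∂Q/∂x - ∂P/∂y = -2.
Integrating over R: integral_0^1 integral_0^{1-x} (-2) dy dx = -1.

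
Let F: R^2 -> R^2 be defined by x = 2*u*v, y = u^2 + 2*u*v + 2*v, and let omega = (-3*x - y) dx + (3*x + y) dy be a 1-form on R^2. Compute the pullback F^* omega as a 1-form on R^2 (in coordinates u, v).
F^* omega = (2*u*(u^2 + 8*u*v + 2*v)) du + (2*u^2 + 16*u*v + 4*v) dv

Using F^*(f dg) = (f ∘ F) d(g ∘ F), substitute each coordinate x_i by F_i(u, v) in f_i, and replace dx_i by d F_i = (∂F_i/∂u) du + (∂F_i/∂v) dv.
  For the x component: f_1(F) = -u^2 - 8*u*v - 2*v; d F_1 = (2*v) du + (2*u) dv
  For the y component: f_2(F) = u^2 + 8*u*v + 2*v; d F_2 = (2*u + 2*v) du + (2*u + 2) dv
Combining and collecting du, dv coefficients:
  coeff of du: 2*u*(u^2 + 8*u*v + 2*v)
  coeff of dv: 2*u^2 + 16*u*v + 4*v
F^* omega = (2*u*(u^2 + 8*u*v + 2*v)) du + (2*u^2 + 16*u*v + 4*v) dv.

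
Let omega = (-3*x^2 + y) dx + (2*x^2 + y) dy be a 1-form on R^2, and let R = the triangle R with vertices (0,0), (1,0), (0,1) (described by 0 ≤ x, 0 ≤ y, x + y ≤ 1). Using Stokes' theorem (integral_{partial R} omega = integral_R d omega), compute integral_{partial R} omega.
integral_(partial R) omega = 1/6

Stokes: integral_partial_R omega = integral_R d omega with d omega = (∂Q/∂x - ∂P/∂y) dx ∧ dy.
  ∂Q/∂x = 4*x
  ∂P/∂y = 1
  integrand = ∂Q/∂x - ∂P/∂y = 4*x - 1.
Integrating over R: integral_0^1 integral_0^{1-x} (4*x - 1) dy dx = 1/6.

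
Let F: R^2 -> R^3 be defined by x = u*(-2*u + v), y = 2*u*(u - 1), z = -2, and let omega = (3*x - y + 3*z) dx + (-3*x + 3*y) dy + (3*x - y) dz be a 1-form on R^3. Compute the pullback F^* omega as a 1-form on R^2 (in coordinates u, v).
F^* omega = (80*u^3 - 32*u^2*v - 56*u^2 + 3*u*v^2 + 8*u*v + 36*u - 6*v) du + (u*(-8*u^2 + 3*u*v + 2*u - 6)) dv

Using F^*(f dg) = (f ∘ F) d(g ∘ F), substitute each coordinate x_i by F_i(u, v) in f_i, and replace dx_i by d F_i = (∂F_i/∂u) du + (∂F_i/∂v) dv.
  For the x component: f_1(F) = -8*u^2 + 3*u*v + 2*u - 6; d F_1 = (-4*u + v) du + (u) dv
  For the y component: f_2(F) = 3*u*(4*u - v - 2); d F_2 = (4*u - 2) du + (0) dv
  For the z component: f_3(F) = u*(-8*u + 3*v + 2); d F_3 = (0) du + (0) dv
Combining and collecting du, dv coefficients:
  coeff of du: 80*u^3 - 32*u^2*v - 56*u^2 + 3*u*v^2 + 8*u*v + 36*u - 6*v
  coeff of dv: u*(-8*u^2 + 3*u*v + 2*u - 6)
F^* omega = (80*u^3 - 32*u^2*v - 56*u^2 + 3*u*v^2 + 8*u*v + 36*u - 6*v) du + (u*(-8*u^2 + 3*u*v + 2*u - 6)) dv.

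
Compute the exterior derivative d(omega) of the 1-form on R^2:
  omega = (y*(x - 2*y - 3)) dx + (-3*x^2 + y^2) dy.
d(omega) = (-7*x + 4*y + 3) dx ∧ dy

For a 1-form omega = sum_i f_i dx_i, the exterior derivative is
  d(omega) = sum_{i < j} (∂f_j/∂x_i - ∂f_i/∂x_j) dx_i ∧ dx_j.
  coefficient of dx ∧ dy: ∂f_2/∂x - ∂f_1/∂y = ∂(-3*x^2 + y^2)/∂x - ∂(y*(x - 2*y - 3))/∂y = -7*x + 4*y + 3
Assembling: d(omega) = (-7*x + 4*y + 3) dx ∧ dy.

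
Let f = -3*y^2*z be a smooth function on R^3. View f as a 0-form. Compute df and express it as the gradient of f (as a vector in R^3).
df = (0) dx + (-6*y*z) dy + (-3*y^2) dz; grad f = (0, -6*y*z, -3*y^2)

For a 0-form f, d f = (∂f/∂x) dx + (∂f/∂y) dy + (∂f/∂z) dz. The components of the vector representation are exactly the entries of grad f in Cartesian coordinates:
  ∂f/∂x = 0
  ∂f/∂y = -6*y*z
  ∂f/∂z = -3*y^2.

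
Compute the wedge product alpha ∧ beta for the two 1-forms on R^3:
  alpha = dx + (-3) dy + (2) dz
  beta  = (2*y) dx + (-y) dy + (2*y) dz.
alpha ∧ beta = (5*y) dx ∧ dy + (-2*y) dx ∧ dz + (-4*y) dy ∧ dz

Distribute the wedge, using dx_i ∧ dx_j = -dx_j ∧ dx_i and dx_i ∧ dx_i = 0. For each pair (i, j) with i < j, the coefficient of dx_i ∧ dx_j in alpha ∧ beta is (alpha_i * beta_j - alpha_j * beta_i). Collecting: alpha ∧ beta = (5*y) dx ∧ dy + (-2*y) dx ∧ dz + (-4*y) dy ∧ dz.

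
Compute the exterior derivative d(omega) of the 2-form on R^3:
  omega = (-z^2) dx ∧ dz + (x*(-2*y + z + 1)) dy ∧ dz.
d(omega) = (-2*y + z + 1) dx ∧ dy ∧ dz

For a 2-form omega = sum_{i<j} g_{ij} dx_i ∧ dx_j, the exterior derivative is
  d(omega) = sum_{i<j} d(g_{ij}) ∧ dx_i ∧ dx_j = sum_{i<j, k} (∂g_{ij}/∂x_k) dx_k ∧ dx_i ∧ dx_j.
Expand each term, using dx_k ∧ dx_i ∧ dx_j = sgn(permutation) dx_{(a)} ∧ dx_{(b)} ∧ dx_{(c)} with (a < b < c) sorted:
  d(x*(-2*y + z + 1)) includes (∂/∂x)(x*(-2*y + z + 1)) dx = (-2*y + z + 1) dx, which multiplied by dy ∧ dz gives (-2*y + z + 1) dx ∧ dy ∧ dz
Collecting like 3-forms: d(omega) = (-2*y + z + 1) dx ∧ dy ∧ dz.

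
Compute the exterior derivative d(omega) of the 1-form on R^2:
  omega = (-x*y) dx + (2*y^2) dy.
d(omega) = (x) dx ∧ dy

For a 1-form omega = sum_i f_i dx_i, the exterior derivative is
  d(omega) = sum_{i < j} (∂f_j/∂x_i - ∂f_i/∂x_j) dx_i ∧ dx_j.
  coefficient of dx ∧ dy: ∂f_2/∂x - ∂f_1/∂y = ∂(2*y^2)/∂x - ∂(-x*y)/∂y = x
Assembling: d(omega) = (x) dx ∧ dy.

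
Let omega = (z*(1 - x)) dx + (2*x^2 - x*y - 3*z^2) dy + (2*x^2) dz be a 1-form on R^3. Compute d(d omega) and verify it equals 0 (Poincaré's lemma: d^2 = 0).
d(d omega) = 0

Step 1: d omega = sum_{i<j} (∂f_j/∂x_i - ∂f_i/∂x_j) dx_i ∧ dx_j:
  coeff of dx ∧ dy: 4*x - y
  coeff of dx ∧ dz: 5*x - 1
  coeff of dy ∧ dz: 6*z
Step 2: Apply d again to each 2-form coefficient. The only possible 3-form in R^3 is dx ∧ dy ∧ dz, with coefficient
  ∂(coeff of dy∧dz)/∂x - ∂(coeff of dx∧dz)/∂y + ∂(coeff of dx∧dy)/∂z
  = ∂/∂x (6*z) - ∂/∂y (5*x - 1) + ∂/∂z (4*x - y).
Each of these terms simplifies to sums of mixed partials that cancel in pairs. The result is 0 (by equality of mixed partials for smooth functions — Schwarz / Clairaut).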